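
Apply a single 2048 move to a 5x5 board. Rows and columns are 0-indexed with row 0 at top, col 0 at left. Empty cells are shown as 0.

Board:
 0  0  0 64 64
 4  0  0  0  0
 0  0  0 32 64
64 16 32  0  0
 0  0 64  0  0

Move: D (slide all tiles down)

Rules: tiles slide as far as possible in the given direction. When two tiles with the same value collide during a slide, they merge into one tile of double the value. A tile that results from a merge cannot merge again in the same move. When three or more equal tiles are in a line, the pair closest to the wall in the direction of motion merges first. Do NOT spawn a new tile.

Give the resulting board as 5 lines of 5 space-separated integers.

Answer:   0   0   0   0   0
  0   0   0   0   0
  0   0   0   0   0
  4   0  32  64   0
 64  16  64  32 128

Derivation:
Slide down:
col 0: [0, 4, 0, 64, 0] -> [0, 0, 0, 4, 64]
col 1: [0, 0, 0, 16, 0] -> [0, 0, 0, 0, 16]
col 2: [0, 0, 0, 32, 64] -> [0, 0, 0, 32, 64]
col 3: [64, 0, 32, 0, 0] -> [0, 0, 0, 64, 32]
col 4: [64, 0, 64, 0, 0] -> [0, 0, 0, 0, 128]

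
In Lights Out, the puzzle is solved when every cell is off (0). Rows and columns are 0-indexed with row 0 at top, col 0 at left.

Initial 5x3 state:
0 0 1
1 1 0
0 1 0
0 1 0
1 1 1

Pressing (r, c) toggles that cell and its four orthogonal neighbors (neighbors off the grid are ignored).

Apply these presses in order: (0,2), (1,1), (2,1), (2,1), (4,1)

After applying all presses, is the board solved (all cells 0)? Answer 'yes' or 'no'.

After press 1 at (0,2):
0 1 0
1 1 1
0 1 0
0 1 0
1 1 1

After press 2 at (1,1):
0 0 0
0 0 0
0 0 0
0 1 0
1 1 1

After press 3 at (2,1):
0 0 0
0 1 0
1 1 1
0 0 0
1 1 1

After press 4 at (2,1):
0 0 0
0 0 0
0 0 0
0 1 0
1 1 1

After press 5 at (4,1):
0 0 0
0 0 0
0 0 0
0 0 0
0 0 0

Lights still on: 0

Answer: yes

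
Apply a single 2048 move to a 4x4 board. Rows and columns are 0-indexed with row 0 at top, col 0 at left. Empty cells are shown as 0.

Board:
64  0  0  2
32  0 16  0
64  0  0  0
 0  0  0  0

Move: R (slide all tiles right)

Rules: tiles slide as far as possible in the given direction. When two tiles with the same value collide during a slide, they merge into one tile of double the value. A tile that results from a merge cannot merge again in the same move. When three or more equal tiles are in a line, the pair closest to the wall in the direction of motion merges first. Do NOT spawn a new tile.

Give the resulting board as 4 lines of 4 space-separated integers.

Slide right:
row 0: [64, 0, 0, 2] -> [0, 0, 64, 2]
row 1: [32, 0, 16, 0] -> [0, 0, 32, 16]
row 2: [64, 0, 0, 0] -> [0, 0, 0, 64]
row 3: [0, 0, 0, 0] -> [0, 0, 0, 0]

Answer:  0  0 64  2
 0  0 32 16
 0  0  0 64
 0  0  0  0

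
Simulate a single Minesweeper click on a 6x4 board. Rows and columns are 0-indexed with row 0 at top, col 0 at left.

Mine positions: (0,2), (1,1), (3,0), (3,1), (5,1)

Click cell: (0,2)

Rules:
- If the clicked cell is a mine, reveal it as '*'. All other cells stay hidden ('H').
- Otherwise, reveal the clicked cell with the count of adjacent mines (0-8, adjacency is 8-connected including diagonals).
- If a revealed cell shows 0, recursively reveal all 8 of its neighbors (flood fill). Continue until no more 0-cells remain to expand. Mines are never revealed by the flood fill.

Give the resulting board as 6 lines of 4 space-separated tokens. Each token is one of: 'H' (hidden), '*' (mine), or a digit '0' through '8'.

H H * H
H H H H
H H H H
H H H H
H H H H
H H H H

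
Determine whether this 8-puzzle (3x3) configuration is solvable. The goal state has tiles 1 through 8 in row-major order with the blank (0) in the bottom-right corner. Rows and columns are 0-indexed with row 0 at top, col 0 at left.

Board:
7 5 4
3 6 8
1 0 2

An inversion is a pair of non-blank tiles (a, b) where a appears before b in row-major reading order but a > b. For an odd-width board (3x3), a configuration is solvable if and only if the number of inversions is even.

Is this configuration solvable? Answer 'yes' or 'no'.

Inversions (pairs i<j in row-major order where tile[i] > tile[j] > 0): 19
19 is odd, so the puzzle is not solvable.

Answer: no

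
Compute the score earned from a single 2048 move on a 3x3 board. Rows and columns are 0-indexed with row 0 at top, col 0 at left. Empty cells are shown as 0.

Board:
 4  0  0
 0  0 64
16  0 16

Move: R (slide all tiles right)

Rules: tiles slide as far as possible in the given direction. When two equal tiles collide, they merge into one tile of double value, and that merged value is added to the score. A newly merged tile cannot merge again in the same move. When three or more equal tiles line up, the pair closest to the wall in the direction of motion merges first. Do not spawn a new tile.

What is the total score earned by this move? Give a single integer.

Slide right:
row 0: [4, 0, 0] -> [0, 0, 4]  score +0 (running 0)
row 1: [0, 0, 64] -> [0, 0, 64]  score +0 (running 0)
row 2: [16, 0, 16] -> [0, 0, 32]  score +32 (running 32)
Board after move:
 0  0  4
 0  0 64
 0  0 32

Answer: 32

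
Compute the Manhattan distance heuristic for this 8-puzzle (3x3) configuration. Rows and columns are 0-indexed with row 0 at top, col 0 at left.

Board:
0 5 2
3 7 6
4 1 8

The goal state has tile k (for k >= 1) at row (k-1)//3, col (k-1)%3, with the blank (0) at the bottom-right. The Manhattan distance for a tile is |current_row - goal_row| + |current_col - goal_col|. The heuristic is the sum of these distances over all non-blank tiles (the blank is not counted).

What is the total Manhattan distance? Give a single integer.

Tile 5: (0,1)->(1,1) = 1
Tile 2: (0,2)->(0,1) = 1
Tile 3: (1,0)->(0,2) = 3
Tile 7: (1,1)->(2,0) = 2
Tile 6: (1,2)->(1,2) = 0
Tile 4: (2,0)->(1,0) = 1
Tile 1: (2,1)->(0,0) = 3
Tile 8: (2,2)->(2,1) = 1
Sum: 1 + 1 + 3 + 2 + 0 + 1 + 3 + 1 = 12

Answer: 12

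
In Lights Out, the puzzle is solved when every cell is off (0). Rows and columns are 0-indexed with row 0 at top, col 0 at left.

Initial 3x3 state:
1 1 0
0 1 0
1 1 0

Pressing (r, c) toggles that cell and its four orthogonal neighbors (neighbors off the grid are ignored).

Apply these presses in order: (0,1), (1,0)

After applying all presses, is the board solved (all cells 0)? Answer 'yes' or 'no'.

After press 1 at (0,1):
0 0 1
0 0 0
1 1 0

After press 2 at (1,0):
1 0 1
1 1 0
0 1 0

Lights still on: 5

Answer: no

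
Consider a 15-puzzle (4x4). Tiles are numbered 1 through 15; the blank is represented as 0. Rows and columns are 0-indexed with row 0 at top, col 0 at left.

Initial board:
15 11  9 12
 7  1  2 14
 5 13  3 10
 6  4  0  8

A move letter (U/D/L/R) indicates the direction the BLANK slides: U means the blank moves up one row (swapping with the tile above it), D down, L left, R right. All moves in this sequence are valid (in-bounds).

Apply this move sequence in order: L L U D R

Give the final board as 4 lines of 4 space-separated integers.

Answer: 15 11  9 12
 7  1  2 14
 5 13  3 10
 6  0  4  8

Derivation:
After move 1 (L):
15 11  9 12
 7  1  2 14
 5 13  3 10
 6  0  4  8

After move 2 (L):
15 11  9 12
 7  1  2 14
 5 13  3 10
 0  6  4  8

After move 3 (U):
15 11  9 12
 7  1  2 14
 0 13  3 10
 5  6  4  8

After move 4 (D):
15 11  9 12
 7  1  2 14
 5 13  3 10
 0  6  4  8

After move 5 (R):
15 11  9 12
 7  1  2 14
 5 13  3 10
 6  0  4  8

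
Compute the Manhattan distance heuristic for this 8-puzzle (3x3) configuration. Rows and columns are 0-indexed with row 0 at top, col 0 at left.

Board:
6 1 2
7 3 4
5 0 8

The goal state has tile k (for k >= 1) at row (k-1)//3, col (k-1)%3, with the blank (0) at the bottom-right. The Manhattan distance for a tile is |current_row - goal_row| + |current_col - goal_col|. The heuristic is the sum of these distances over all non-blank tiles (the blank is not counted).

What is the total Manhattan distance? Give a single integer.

Tile 6: (0,0)->(1,2) = 3
Tile 1: (0,1)->(0,0) = 1
Tile 2: (0,2)->(0,1) = 1
Tile 7: (1,0)->(2,0) = 1
Tile 3: (1,1)->(0,2) = 2
Tile 4: (1,2)->(1,0) = 2
Tile 5: (2,0)->(1,1) = 2
Tile 8: (2,2)->(2,1) = 1
Sum: 3 + 1 + 1 + 1 + 2 + 2 + 2 + 1 = 13

Answer: 13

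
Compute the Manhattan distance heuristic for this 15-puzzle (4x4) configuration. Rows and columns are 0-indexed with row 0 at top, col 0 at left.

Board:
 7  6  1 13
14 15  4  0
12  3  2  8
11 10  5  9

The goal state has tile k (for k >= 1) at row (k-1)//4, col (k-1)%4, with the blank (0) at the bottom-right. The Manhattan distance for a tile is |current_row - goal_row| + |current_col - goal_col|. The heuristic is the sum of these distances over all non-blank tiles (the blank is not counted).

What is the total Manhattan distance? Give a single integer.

Tile 7: at (0,0), goal (1,2), distance |0-1|+|0-2| = 3
Tile 6: at (0,1), goal (1,1), distance |0-1|+|1-1| = 1
Tile 1: at (0,2), goal (0,0), distance |0-0|+|2-0| = 2
Tile 13: at (0,3), goal (3,0), distance |0-3|+|3-0| = 6
Tile 14: at (1,0), goal (3,1), distance |1-3|+|0-1| = 3
Tile 15: at (1,1), goal (3,2), distance |1-3|+|1-2| = 3
Tile 4: at (1,2), goal (0,3), distance |1-0|+|2-3| = 2
Tile 12: at (2,0), goal (2,3), distance |2-2|+|0-3| = 3
Tile 3: at (2,1), goal (0,2), distance |2-0|+|1-2| = 3
Tile 2: at (2,2), goal (0,1), distance |2-0|+|2-1| = 3
Tile 8: at (2,3), goal (1,3), distance |2-1|+|3-3| = 1
Tile 11: at (3,0), goal (2,2), distance |3-2|+|0-2| = 3
Tile 10: at (3,1), goal (2,1), distance |3-2|+|1-1| = 1
Tile 5: at (3,2), goal (1,0), distance |3-1|+|2-0| = 4
Tile 9: at (3,3), goal (2,0), distance |3-2|+|3-0| = 4
Sum: 3 + 1 + 2 + 6 + 3 + 3 + 2 + 3 + 3 + 3 + 1 + 3 + 1 + 4 + 4 = 42

Answer: 42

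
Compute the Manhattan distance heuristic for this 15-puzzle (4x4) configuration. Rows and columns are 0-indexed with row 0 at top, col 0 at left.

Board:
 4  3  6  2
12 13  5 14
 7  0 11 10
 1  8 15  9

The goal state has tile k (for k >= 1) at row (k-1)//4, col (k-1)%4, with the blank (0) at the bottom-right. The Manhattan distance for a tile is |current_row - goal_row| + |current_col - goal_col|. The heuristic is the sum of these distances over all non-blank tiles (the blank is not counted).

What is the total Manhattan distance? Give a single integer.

Tile 4: (0,0)->(0,3) = 3
Tile 3: (0,1)->(0,2) = 1
Tile 6: (0,2)->(1,1) = 2
Tile 2: (0,3)->(0,1) = 2
Tile 12: (1,0)->(2,3) = 4
Tile 13: (1,1)->(3,0) = 3
Tile 5: (1,2)->(1,0) = 2
Tile 14: (1,3)->(3,1) = 4
Tile 7: (2,0)->(1,2) = 3
Tile 11: (2,2)->(2,2) = 0
Tile 10: (2,3)->(2,1) = 2
Tile 1: (3,0)->(0,0) = 3
Tile 8: (3,1)->(1,3) = 4
Tile 15: (3,2)->(3,2) = 0
Tile 9: (3,3)->(2,0) = 4
Sum: 3 + 1 + 2 + 2 + 4 + 3 + 2 + 4 + 3 + 0 + 2 + 3 + 4 + 0 + 4 = 37

Answer: 37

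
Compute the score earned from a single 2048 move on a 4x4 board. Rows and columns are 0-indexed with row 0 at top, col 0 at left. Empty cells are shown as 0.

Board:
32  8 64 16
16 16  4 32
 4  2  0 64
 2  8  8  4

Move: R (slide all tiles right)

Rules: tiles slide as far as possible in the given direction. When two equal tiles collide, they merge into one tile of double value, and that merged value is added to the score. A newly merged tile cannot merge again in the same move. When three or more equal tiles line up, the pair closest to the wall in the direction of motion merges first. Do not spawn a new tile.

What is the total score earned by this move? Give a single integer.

Slide right:
row 0: [32, 8, 64, 16] -> [32, 8, 64, 16]  score +0 (running 0)
row 1: [16, 16, 4, 32] -> [0, 32, 4, 32]  score +32 (running 32)
row 2: [4, 2, 0, 64] -> [0, 4, 2, 64]  score +0 (running 32)
row 3: [2, 8, 8, 4] -> [0, 2, 16, 4]  score +16 (running 48)
Board after move:
32  8 64 16
 0 32  4 32
 0  4  2 64
 0  2 16  4

Answer: 48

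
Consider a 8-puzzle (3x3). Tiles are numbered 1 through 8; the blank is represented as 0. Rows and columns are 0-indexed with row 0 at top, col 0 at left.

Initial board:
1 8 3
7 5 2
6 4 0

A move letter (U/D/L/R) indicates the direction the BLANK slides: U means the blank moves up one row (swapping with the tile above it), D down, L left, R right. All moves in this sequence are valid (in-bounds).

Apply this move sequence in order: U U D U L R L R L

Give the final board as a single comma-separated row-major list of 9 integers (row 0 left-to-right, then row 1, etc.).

Answer: 1, 0, 8, 7, 5, 3, 6, 4, 2

Derivation:
After move 1 (U):
1 8 3
7 5 0
6 4 2

After move 2 (U):
1 8 0
7 5 3
6 4 2

After move 3 (D):
1 8 3
7 5 0
6 4 2

After move 4 (U):
1 8 0
7 5 3
6 4 2

After move 5 (L):
1 0 8
7 5 3
6 4 2

After move 6 (R):
1 8 0
7 5 3
6 4 2

After move 7 (L):
1 0 8
7 5 3
6 4 2

After move 8 (R):
1 8 0
7 5 3
6 4 2

After move 9 (L):
1 0 8
7 5 3
6 4 2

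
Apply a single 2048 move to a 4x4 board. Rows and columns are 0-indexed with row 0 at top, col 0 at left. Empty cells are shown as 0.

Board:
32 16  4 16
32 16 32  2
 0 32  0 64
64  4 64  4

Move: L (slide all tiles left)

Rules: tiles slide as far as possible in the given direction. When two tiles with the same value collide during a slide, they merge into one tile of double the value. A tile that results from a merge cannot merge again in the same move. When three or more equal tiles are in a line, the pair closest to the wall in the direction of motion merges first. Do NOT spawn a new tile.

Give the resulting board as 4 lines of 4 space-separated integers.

Slide left:
row 0: [32, 16, 4, 16] -> [32, 16, 4, 16]
row 1: [32, 16, 32, 2] -> [32, 16, 32, 2]
row 2: [0, 32, 0, 64] -> [32, 64, 0, 0]
row 3: [64, 4, 64, 4] -> [64, 4, 64, 4]

Answer: 32 16  4 16
32 16 32  2
32 64  0  0
64  4 64  4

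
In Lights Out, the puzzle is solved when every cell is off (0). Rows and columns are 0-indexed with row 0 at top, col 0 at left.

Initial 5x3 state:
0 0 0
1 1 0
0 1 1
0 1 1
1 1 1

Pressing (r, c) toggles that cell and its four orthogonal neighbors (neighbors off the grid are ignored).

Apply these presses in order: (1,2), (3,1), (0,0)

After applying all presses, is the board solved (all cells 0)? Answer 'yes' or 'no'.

Answer: no

Derivation:
After press 1 at (1,2):
0 0 1
1 0 1
0 1 0
0 1 1
1 1 1

After press 2 at (3,1):
0 0 1
1 0 1
0 0 0
1 0 0
1 0 1

After press 3 at (0,0):
1 1 1
0 0 1
0 0 0
1 0 0
1 0 1

Lights still on: 7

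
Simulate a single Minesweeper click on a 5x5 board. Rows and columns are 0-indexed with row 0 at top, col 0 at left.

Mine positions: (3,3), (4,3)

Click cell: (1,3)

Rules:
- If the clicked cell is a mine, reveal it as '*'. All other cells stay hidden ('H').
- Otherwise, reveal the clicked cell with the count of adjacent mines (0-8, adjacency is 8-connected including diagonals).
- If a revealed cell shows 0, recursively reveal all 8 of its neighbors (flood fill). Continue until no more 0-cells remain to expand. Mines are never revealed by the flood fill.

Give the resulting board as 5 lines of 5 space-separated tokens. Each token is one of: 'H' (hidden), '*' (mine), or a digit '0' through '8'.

0 0 0 0 0
0 0 0 0 0
0 0 1 1 1
0 0 2 H H
0 0 2 H H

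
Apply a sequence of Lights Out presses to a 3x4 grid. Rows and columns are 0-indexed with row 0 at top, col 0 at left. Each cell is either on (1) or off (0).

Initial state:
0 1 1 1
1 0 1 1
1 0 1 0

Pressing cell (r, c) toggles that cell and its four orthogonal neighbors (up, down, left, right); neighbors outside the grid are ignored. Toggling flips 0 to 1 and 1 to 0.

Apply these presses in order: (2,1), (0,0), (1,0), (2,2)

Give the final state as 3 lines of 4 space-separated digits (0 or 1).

After press 1 at (2,1):
0 1 1 1
1 1 1 1
0 1 0 0

After press 2 at (0,0):
1 0 1 1
0 1 1 1
0 1 0 0

After press 3 at (1,0):
0 0 1 1
1 0 1 1
1 1 0 0

After press 4 at (2,2):
0 0 1 1
1 0 0 1
1 0 1 1

Answer: 0 0 1 1
1 0 0 1
1 0 1 1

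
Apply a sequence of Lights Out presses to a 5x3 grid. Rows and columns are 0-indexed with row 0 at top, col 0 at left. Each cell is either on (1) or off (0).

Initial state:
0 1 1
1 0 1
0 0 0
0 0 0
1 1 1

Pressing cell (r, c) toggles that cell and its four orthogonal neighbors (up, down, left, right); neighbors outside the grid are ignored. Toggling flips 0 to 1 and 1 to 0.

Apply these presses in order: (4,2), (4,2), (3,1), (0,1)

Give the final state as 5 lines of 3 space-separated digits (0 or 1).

Answer: 1 0 0
1 1 1
0 1 0
1 1 1
1 0 1

Derivation:
After press 1 at (4,2):
0 1 1
1 0 1
0 0 0
0 0 1
1 0 0

After press 2 at (4,2):
0 1 1
1 0 1
0 0 0
0 0 0
1 1 1

After press 3 at (3,1):
0 1 1
1 0 1
0 1 0
1 1 1
1 0 1

After press 4 at (0,1):
1 0 0
1 1 1
0 1 0
1 1 1
1 0 1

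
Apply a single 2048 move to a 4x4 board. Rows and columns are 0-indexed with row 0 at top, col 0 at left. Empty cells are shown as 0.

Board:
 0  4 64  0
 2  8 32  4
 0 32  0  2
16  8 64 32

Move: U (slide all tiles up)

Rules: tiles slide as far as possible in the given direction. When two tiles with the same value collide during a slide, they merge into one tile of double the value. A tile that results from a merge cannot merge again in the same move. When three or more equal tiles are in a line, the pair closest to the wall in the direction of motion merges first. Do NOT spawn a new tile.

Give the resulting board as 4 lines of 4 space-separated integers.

Answer:  2  4 64  4
16  8 32  2
 0 32 64 32
 0  8  0  0

Derivation:
Slide up:
col 0: [0, 2, 0, 16] -> [2, 16, 0, 0]
col 1: [4, 8, 32, 8] -> [4, 8, 32, 8]
col 2: [64, 32, 0, 64] -> [64, 32, 64, 0]
col 3: [0, 4, 2, 32] -> [4, 2, 32, 0]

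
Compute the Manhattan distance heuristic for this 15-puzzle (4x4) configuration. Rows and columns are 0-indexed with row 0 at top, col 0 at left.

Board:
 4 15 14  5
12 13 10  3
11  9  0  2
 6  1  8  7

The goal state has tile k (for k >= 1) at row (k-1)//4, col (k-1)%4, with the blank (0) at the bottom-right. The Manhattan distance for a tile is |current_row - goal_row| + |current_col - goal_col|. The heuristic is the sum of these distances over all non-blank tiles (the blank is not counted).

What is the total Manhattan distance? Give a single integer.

Answer: 46

Derivation:
Tile 4: at (0,0), goal (0,3), distance |0-0|+|0-3| = 3
Tile 15: at (0,1), goal (3,2), distance |0-3|+|1-2| = 4
Tile 14: at (0,2), goal (3,1), distance |0-3|+|2-1| = 4
Tile 5: at (0,3), goal (1,0), distance |0-1|+|3-0| = 4
Tile 12: at (1,0), goal (2,3), distance |1-2|+|0-3| = 4
Tile 13: at (1,1), goal (3,0), distance |1-3|+|1-0| = 3
Tile 10: at (1,2), goal (2,1), distance |1-2|+|2-1| = 2
Tile 3: at (1,3), goal (0,2), distance |1-0|+|3-2| = 2
Tile 11: at (2,0), goal (2,2), distance |2-2|+|0-2| = 2
Tile 9: at (2,1), goal (2,0), distance |2-2|+|1-0| = 1
Tile 2: at (2,3), goal (0,1), distance |2-0|+|3-1| = 4
Tile 6: at (3,0), goal (1,1), distance |3-1|+|0-1| = 3
Tile 1: at (3,1), goal (0,0), distance |3-0|+|1-0| = 4
Tile 8: at (3,2), goal (1,3), distance |3-1|+|2-3| = 3
Tile 7: at (3,3), goal (1,2), distance |3-1|+|3-2| = 3
Sum: 3 + 4 + 4 + 4 + 4 + 3 + 2 + 2 + 2 + 1 + 4 + 3 + 4 + 3 + 3 = 46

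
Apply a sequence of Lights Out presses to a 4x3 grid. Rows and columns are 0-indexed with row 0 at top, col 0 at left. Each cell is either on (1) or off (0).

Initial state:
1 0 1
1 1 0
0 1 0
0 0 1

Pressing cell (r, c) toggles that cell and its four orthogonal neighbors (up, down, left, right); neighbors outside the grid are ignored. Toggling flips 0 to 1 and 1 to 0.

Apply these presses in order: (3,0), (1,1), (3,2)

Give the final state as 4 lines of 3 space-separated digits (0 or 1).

Answer: 1 1 1
0 0 1
1 0 1
1 0 0

Derivation:
After press 1 at (3,0):
1 0 1
1 1 0
1 1 0
1 1 1

After press 2 at (1,1):
1 1 1
0 0 1
1 0 0
1 1 1

After press 3 at (3,2):
1 1 1
0 0 1
1 0 1
1 0 0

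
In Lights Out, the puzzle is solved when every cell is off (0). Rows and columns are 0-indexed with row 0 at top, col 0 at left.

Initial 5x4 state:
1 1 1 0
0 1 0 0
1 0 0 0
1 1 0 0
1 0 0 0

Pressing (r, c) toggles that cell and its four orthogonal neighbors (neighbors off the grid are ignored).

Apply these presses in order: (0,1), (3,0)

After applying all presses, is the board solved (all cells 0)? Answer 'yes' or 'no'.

After press 1 at (0,1):
0 0 0 0
0 0 0 0
1 0 0 0
1 1 0 0
1 0 0 0

After press 2 at (3,0):
0 0 0 0
0 0 0 0
0 0 0 0
0 0 0 0
0 0 0 0

Lights still on: 0

Answer: yes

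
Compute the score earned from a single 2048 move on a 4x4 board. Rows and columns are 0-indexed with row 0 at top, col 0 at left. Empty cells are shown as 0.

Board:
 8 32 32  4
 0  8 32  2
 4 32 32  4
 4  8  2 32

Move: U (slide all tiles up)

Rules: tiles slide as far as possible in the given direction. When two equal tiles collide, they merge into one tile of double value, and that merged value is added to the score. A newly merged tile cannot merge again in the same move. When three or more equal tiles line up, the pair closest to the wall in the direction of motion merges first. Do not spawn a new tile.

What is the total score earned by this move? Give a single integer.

Answer: 72

Derivation:
Slide up:
col 0: [8, 0, 4, 4] -> [8, 8, 0, 0]  score +8 (running 8)
col 1: [32, 8, 32, 8] -> [32, 8, 32, 8]  score +0 (running 8)
col 2: [32, 32, 32, 2] -> [64, 32, 2, 0]  score +64 (running 72)
col 3: [4, 2, 4, 32] -> [4, 2, 4, 32]  score +0 (running 72)
Board after move:
 8 32 64  4
 8  8 32  2
 0 32  2  4
 0  8  0 32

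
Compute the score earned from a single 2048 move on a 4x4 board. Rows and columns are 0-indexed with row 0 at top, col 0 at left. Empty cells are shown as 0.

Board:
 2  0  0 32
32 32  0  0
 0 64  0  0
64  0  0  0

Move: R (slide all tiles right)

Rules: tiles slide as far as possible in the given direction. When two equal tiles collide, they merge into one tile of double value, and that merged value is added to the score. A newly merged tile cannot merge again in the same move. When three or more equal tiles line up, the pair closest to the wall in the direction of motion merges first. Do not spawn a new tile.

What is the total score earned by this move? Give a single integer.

Answer: 64

Derivation:
Slide right:
row 0: [2, 0, 0, 32] -> [0, 0, 2, 32]  score +0 (running 0)
row 1: [32, 32, 0, 0] -> [0, 0, 0, 64]  score +64 (running 64)
row 2: [0, 64, 0, 0] -> [0, 0, 0, 64]  score +0 (running 64)
row 3: [64, 0, 0, 0] -> [0, 0, 0, 64]  score +0 (running 64)
Board after move:
 0  0  2 32
 0  0  0 64
 0  0  0 64
 0  0  0 64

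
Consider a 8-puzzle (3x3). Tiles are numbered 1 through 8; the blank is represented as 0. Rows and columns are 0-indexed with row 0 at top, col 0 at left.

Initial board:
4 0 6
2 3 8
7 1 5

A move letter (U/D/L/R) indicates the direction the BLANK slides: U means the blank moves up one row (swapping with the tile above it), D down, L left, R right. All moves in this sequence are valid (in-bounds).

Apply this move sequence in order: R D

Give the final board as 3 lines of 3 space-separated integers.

After move 1 (R):
4 6 0
2 3 8
7 1 5

After move 2 (D):
4 6 8
2 3 0
7 1 5

Answer: 4 6 8
2 3 0
7 1 5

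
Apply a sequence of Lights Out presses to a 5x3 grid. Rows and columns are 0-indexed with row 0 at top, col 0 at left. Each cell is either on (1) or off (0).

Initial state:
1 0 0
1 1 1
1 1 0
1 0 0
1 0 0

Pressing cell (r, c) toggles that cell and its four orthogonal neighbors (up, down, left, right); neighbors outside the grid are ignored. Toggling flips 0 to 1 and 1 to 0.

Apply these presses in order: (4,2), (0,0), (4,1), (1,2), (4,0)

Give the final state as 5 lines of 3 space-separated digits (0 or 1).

Answer: 0 1 1
0 0 0
1 1 1
0 1 1
1 1 0

Derivation:
After press 1 at (4,2):
1 0 0
1 1 1
1 1 0
1 0 1
1 1 1

After press 2 at (0,0):
0 1 0
0 1 1
1 1 0
1 0 1
1 1 1

After press 3 at (4,1):
0 1 0
0 1 1
1 1 0
1 1 1
0 0 0

After press 4 at (1,2):
0 1 1
0 0 0
1 1 1
1 1 1
0 0 0

After press 5 at (4,0):
0 1 1
0 0 0
1 1 1
0 1 1
1 1 0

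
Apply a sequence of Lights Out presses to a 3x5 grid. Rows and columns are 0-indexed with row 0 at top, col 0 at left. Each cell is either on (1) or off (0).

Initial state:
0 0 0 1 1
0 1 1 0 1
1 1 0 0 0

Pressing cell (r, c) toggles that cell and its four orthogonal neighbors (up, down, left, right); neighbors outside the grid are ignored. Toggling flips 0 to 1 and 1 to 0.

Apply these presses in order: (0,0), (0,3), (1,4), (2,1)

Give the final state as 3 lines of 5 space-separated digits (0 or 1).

Answer: 1 1 1 0 1
1 0 1 0 0
0 0 1 0 1

Derivation:
After press 1 at (0,0):
1 1 0 1 1
1 1 1 0 1
1 1 0 0 0

After press 2 at (0,3):
1 1 1 0 0
1 1 1 1 1
1 1 0 0 0

After press 3 at (1,4):
1 1 1 0 1
1 1 1 0 0
1 1 0 0 1

After press 4 at (2,1):
1 1 1 0 1
1 0 1 0 0
0 0 1 0 1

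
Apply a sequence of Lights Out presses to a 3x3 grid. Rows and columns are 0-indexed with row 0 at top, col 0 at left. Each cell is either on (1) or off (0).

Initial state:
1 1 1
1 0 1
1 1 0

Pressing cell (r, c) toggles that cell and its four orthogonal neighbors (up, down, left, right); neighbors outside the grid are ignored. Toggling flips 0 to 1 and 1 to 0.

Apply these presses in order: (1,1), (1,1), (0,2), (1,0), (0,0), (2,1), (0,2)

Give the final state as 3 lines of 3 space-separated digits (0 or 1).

Answer: 1 0 1
1 0 1
1 0 1

Derivation:
After press 1 at (1,1):
1 0 1
0 1 0
1 0 0

After press 2 at (1,1):
1 1 1
1 0 1
1 1 0

After press 3 at (0,2):
1 0 0
1 0 0
1 1 0

After press 4 at (1,0):
0 0 0
0 1 0
0 1 0

After press 5 at (0,0):
1 1 0
1 1 0
0 1 0

After press 6 at (2,1):
1 1 0
1 0 0
1 0 1

After press 7 at (0,2):
1 0 1
1 0 1
1 0 1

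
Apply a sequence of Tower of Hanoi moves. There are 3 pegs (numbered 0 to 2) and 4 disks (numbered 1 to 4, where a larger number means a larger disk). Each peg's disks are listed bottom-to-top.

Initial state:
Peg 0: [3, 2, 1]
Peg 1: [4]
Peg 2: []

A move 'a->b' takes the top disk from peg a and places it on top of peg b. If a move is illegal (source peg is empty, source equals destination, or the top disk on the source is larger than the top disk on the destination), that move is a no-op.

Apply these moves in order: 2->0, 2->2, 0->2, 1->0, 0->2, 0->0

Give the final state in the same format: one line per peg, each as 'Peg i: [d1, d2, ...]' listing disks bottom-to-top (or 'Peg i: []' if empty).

Answer: Peg 0: [3, 2]
Peg 1: [4]
Peg 2: [1]

Derivation:
After move 1 (2->0):
Peg 0: [3, 2, 1]
Peg 1: [4]
Peg 2: []

After move 2 (2->2):
Peg 0: [3, 2, 1]
Peg 1: [4]
Peg 2: []

After move 3 (0->2):
Peg 0: [3, 2]
Peg 1: [4]
Peg 2: [1]

After move 4 (1->0):
Peg 0: [3, 2]
Peg 1: [4]
Peg 2: [1]

After move 5 (0->2):
Peg 0: [3, 2]
Peg 1: [4]
Peg 2: [1]

After move 6 (0->0):
Peg 0: [3, 2]
Peg 1: [4]
Peg 2: [1]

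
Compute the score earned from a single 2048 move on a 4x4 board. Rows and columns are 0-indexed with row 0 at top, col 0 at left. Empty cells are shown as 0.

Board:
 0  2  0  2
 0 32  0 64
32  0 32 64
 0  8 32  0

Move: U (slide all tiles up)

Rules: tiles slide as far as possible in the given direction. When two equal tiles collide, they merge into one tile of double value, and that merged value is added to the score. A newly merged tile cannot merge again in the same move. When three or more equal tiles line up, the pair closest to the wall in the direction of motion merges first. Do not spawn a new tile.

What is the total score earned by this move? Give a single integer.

Answer: 192

Derivation:
Slide up:
col 0: [0, 0, 32, 0] -> [32, 0, 0, 0]  score +0 (running 0)
col 1: [2, 32, 0, 8] -> [2, 32, 8, 0]  score +0 (running 0)
col 2: [0, 0, 32, 32] -> [64, 0, 0, 0]  score +64 (running 64)
col 3: [2, 64, 64, 0] -> [2, 128, 0, 0]  score +128 (running 192)
Board after move:
 32   2  64   2
  0  32   0 128
  0   8   0   0
  0   0   0   0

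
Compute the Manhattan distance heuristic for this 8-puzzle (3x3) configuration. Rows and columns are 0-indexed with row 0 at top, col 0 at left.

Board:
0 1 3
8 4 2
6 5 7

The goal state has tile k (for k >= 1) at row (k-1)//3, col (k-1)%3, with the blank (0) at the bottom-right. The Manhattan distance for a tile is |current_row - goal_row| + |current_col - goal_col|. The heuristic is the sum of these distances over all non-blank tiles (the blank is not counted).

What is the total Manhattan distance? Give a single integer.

Answer: 12

Derivation:
Tile 1: at (0,1), goal (0,0), distance |0-0|+|1-0| = 1
Tile 3: at (0,2), goal (0,2), distance |0-0|+|2-2| = 0
Tile 8: at (1,0), goal (2,1), distance |1-2|+|0-1| = 2
Tile 4: at (1,1), goal (1,0), distance |1-1|+|1-0| = 1
Tile 2: at (1,2), goal (0,1), distance |1-0|+|2-1| = 2
Tile 6: at (2,0), goal (1,2), distance |2-1|+|0-2| = 3
Tile 5: at (2,1), goal (1,1), distance |2-1|+|1-1| = 1
Tile 7: at (2,2), goal (2,0), distance |2-2|+|2-0| = 2
Sum: 1 + 0 + 2 + 1 + 2 + 3 + 1 + 2 = 12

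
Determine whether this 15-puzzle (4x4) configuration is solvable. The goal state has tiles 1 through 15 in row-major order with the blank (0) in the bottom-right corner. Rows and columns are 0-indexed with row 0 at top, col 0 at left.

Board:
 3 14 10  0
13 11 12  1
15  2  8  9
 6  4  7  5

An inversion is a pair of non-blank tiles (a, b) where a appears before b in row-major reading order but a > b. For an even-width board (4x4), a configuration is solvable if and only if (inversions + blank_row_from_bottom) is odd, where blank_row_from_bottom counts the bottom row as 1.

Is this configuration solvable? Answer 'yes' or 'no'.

Inversions: 66
Blank is in row 0 (0-indexed from top), which is row 4 counting from the bottom (bottom = 1).
66 + 4 = 70, which is even, so the puzzle is not solvable.

Answer: no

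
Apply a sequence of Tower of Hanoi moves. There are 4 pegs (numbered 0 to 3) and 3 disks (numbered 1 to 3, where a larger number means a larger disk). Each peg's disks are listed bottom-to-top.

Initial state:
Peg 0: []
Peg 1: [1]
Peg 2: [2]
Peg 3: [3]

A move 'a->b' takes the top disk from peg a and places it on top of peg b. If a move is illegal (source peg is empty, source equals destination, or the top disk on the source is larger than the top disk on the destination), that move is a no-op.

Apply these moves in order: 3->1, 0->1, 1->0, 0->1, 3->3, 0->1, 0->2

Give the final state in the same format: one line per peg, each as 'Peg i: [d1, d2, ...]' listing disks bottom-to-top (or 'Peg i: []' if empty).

Answer: Peg 0: []
Peg 1: [1]
Peg 2: [2]
Peg 3: [3]

Derivation:
After move 1 (3->1):
Peg 0: []
Peg 1: [1]
Peg 2: [2]
Peg 3: [3]

After move 2 (0->1):
Peg 0: []
Peg 1: [1]
Peg 2: [2]
Peg 3: [3]

After move 3 (1->0):
Peg 0: [1]
Peg 1: []
Peg 2: [2]
Peg 3: [3]

After move 4 (0->1):
Peg 0: []
Peg 1: [1]
Peg 2: [2]
Peg 3: [3]

After move 5 (3->3):
Peg 0: []
Peg 1: [1]
Peg 2: [2]
Peg 3: [3]

After move 6 (0->1):
Peg 0: []
Peg 1: [1]
Peg 2: [2]
Peg 3: [3]

After move 7 (0->2):
Peg 0: []
Peg 1: [1]
Peg 2: [2]
Peg 3: [3]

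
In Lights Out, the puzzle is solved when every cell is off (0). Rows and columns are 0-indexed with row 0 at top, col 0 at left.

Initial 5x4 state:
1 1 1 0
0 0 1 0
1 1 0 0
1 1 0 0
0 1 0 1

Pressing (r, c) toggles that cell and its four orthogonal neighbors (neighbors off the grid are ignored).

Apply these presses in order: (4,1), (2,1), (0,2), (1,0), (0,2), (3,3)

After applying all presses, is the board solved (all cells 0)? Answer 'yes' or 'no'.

After press 1 at (4,1):
1 1 1 0
0 0 1 0
1 1 0 0
1 0 0 0
1 0 1 1

After press 2 at (2,1):
1 1 1 0
0 1 1 0
0 0 1 0
1 1 0 0
1 0 1 1

After press 3 at (0,2):
1 0 0 1
0 1 0 0
0 0 1 0
1 1 0 0
1 0 1 1

After press 4 at (1,0):
0 0 0 1
1 0 0 0
1 0 1 0
1 1 0 0
1 0 1 1

After press 5 at (0,2):
0 1 1 0
1 0 1 0
1 0 1 0
1 1 0 0
1 0 1 1

After press 6 at (3,3):
0 1 1 0
1 0 1 0
1 0 1 1
1 1 1 1
1 0 1 0

Lights still on: 13

Answer: no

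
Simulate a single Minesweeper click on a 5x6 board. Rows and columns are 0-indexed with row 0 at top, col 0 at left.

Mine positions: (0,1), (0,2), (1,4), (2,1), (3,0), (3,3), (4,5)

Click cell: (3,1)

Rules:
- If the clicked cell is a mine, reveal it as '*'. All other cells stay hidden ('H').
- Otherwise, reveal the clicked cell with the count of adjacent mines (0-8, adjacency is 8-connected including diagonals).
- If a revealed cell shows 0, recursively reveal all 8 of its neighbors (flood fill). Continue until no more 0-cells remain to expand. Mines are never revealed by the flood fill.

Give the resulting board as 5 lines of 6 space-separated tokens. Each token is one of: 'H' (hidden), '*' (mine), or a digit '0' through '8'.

H H H H H H
H H H H H H
H H H H H H
H 2 H H H H
H H H H H H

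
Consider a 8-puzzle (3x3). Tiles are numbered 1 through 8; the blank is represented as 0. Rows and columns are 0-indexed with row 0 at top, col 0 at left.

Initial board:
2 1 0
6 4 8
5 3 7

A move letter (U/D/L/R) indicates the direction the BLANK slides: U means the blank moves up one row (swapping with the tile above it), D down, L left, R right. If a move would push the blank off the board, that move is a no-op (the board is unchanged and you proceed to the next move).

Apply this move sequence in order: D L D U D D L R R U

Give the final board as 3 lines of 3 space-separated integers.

Answer: 2 1 8
6 3 0
5 7 4

Derivation:
After move 1 (D):
2 1 8
6 4 0
5 3 7

After move 2 (L):
2 1 8
6 0 4
5 3 7

After move 3 (D):
2 1 8
6 3 4
5 0 7

After move 4 (U):
2 1 8
6 0 4
5 3 7

After move 5 (D):
2 1 8
6 3 4
5 0 7

After move 6 (D):
2 1 8
6 3 4
5 0 7

After move 7 (L):
2 1 8
6 3 4
0 5 7

After move 8 (R):
2 1 8
6 3 4
5 0 7

After move 9 (R):
2 1 8
6 3 4
5 7 0

After move 10 (U):
2 1 8
6 3 0
5 7 4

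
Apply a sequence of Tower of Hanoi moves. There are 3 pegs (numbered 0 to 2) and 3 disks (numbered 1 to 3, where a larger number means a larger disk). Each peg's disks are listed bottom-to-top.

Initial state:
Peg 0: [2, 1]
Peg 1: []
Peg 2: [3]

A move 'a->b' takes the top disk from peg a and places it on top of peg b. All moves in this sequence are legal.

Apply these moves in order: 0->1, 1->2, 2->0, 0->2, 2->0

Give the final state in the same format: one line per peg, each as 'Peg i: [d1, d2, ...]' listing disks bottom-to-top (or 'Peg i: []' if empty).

Answer: Peg 0: [2, 1]
Peg 1: []
Peg 2: [3]

Derivation:
After move 1 (0->1):
Peg 0: [2]
Peg 1: [1]
Peg 2: [3]

After move 2 (1->2):
Peg 0: [2]
Peg 1: []
Peg 2: [3, 1]

After move 3 (2->0):
Peg 0: [2, 1]
Peg 1: []
Peg 2: [3]

After move 4 (0->2):
Peg 0: [2]
Peg 1: []
Peg 2: [3, 1]

After move 5 (2->0):
Peg 0: [2, 1]
Peg 1: []
Peg 2: [3]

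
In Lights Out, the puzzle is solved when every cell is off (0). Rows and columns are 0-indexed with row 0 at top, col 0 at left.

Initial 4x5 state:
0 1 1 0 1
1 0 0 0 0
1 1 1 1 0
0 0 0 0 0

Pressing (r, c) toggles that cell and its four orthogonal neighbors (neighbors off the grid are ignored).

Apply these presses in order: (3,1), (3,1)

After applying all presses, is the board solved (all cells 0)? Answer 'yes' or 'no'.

After press 1 at (3,1):
0 1 1 0 1
1 0 0 0 0
1 0 1 1 0
1 1 1 0 0

After press 2 at (3,1):
0 1 1 0 1
1 0 0 0 0
1 1 1 1 0
0 0 0 0 0

Lights still on: 8

Answer: no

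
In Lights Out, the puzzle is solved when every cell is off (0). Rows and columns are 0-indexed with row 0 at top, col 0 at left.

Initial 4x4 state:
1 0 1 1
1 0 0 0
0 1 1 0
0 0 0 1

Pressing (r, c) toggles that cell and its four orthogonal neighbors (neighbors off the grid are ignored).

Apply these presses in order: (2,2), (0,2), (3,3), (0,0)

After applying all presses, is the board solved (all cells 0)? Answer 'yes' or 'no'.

Answer: yes

Derivation:
After press 1 at (2,2):
1 0 1 1
1 0 1 0
0 0 0 1
0 0 1 1

After press 2 at (0,2):
1 1 0 0
1 0 0 0
0 0 0 1
0 0 1 1

After press 3 at (3,3):
1 1 0 0
1 0 0 0
0 0 0 0
0 0 0 0

After press 4 at (0,0):
0 0 0 0
0 0 0 0
0 0 0 0
0 0 0 0

Lights still on: 0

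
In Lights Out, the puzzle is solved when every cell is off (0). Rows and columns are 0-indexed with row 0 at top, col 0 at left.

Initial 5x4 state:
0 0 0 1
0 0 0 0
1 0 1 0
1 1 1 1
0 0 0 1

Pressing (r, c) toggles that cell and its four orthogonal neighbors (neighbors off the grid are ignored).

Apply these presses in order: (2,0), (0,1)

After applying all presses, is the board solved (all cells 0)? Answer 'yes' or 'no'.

Answer: no

Derivation:
After press 1 at (2,0):
0 0 0 1
1 0 0 0
0 1 1 0
0 1 1 1
0 0 0 1

After press 2 at (0,1):
1 1 1 1
1 1 0 0
0 1 1 0
0 1 1 1
0 0 0 1

Lights still on: 12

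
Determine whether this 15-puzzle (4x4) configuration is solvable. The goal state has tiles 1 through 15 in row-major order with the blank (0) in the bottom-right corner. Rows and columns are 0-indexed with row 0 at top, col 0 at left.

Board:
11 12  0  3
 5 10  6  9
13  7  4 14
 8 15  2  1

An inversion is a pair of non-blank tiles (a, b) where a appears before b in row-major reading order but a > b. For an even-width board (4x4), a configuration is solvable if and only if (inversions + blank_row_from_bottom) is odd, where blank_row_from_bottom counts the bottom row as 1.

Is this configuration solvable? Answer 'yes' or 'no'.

Inversions: 58
Blank is in row 0 (0-indexed from top), which is row 4 counting from the bottom (bottom = 1).
58 + 4 = 62, which is even, so the puzzle is not solvable.

Answer: no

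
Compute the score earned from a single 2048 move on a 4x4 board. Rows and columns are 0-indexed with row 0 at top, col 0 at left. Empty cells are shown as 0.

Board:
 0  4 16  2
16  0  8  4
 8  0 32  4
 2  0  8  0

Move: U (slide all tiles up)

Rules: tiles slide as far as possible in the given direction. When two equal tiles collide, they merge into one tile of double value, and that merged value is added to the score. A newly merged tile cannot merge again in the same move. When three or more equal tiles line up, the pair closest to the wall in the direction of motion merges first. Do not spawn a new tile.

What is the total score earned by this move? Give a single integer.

Slide up:
col 0: [0, 16, 8, 2] -> [16, 8, 2, 0]  score +0 (running 0)
col 1: [4, 0, 0, 0] -> [4, 0, 0, 0]  score +0 (running 0)
col 2: [16, 8, 32, 8] -> [16, 8, 32, 8]  score +0 (running 0)
col 3: [2, 4, 4, 0] -> [2, 8, 0, 0]  score +8 (running 8)
Board after move:
16  4 16  2
 8  0  8  8
 2  0 32  0
 0  0  8  0

Answer: 8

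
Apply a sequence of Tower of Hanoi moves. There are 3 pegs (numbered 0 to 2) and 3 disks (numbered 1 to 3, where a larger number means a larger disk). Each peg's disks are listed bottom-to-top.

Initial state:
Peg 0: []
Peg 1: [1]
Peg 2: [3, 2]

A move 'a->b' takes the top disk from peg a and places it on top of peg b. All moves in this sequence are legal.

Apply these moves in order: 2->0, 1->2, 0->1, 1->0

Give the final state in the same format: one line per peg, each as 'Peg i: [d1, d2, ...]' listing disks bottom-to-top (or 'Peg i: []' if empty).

After move 1 (2->0):
Peg 0: [2]
Peg 1: [1]
Peg 2: [3]

After move 2 (1->2):
Peg 0: [2]
Peg 1: []
Peg 2: [3, 1]

After move 3 (0->1):
Peg 0: []
Peg 1: [2]
Peg 2: [3, 1]

After move 4 (1->0):
Peg 0: [2]
Peg 1: []
Peg 2: [3, 1]

Answer: Peg 0: [2]
Peg 1: []
Peg 2: [3, 1]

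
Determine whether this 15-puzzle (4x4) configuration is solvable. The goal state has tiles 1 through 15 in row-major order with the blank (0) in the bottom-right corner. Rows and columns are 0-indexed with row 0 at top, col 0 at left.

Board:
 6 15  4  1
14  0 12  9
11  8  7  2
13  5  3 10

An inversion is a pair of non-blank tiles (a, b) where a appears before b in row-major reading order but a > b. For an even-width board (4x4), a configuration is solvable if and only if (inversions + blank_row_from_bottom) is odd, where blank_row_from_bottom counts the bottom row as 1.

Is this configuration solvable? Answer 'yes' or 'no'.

Answer: no

Derivation:
Inversions: 61
Blank is in row 1 (0-indexed from top), which is row 3 counting from the bottom (bottom = 1).
61 + 3 = 64, which is even, so the puzzle is not solvable.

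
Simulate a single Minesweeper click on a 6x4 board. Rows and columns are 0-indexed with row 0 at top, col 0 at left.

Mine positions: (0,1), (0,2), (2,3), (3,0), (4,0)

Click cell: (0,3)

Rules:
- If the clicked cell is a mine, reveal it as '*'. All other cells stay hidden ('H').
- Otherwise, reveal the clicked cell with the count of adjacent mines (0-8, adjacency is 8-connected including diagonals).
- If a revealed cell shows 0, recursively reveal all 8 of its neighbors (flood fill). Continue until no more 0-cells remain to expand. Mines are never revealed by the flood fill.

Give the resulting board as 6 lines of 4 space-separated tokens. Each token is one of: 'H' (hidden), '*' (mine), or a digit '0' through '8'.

H H H 1
H H H H
H H H H
H H H H
H H H H
H H H H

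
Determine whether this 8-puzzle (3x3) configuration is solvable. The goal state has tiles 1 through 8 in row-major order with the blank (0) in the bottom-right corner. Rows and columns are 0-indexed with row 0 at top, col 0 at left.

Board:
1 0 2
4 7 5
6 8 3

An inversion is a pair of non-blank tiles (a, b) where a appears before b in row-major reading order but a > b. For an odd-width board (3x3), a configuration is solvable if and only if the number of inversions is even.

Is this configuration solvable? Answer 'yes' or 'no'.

Answer: no

Derivation:
Inversions (pairs i<j in row-major order where tile[i] > tile[j] > 0): 7
7 is odd, so the puzzle is not solvable.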